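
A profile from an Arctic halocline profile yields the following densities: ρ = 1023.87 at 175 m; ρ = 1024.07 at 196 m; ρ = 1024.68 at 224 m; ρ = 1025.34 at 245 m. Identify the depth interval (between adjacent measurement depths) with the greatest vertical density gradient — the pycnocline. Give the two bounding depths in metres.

224–245 m

Compute the density gradient over each adjacent pair:
  175–196 m: Δρ/Δz = 0.20/21 = 9.5 × 10⁻³ kg m⁻⁴
  196–224 m: Δρ/Δz = 0.61/28 = 0.022 kg m⁻⁴
  224–245 m: Δρ/Δz = 0.66/21 = 0.031 kg m⁻⁴
The largest gradient is in the 224–245 m interval — the pycnocline.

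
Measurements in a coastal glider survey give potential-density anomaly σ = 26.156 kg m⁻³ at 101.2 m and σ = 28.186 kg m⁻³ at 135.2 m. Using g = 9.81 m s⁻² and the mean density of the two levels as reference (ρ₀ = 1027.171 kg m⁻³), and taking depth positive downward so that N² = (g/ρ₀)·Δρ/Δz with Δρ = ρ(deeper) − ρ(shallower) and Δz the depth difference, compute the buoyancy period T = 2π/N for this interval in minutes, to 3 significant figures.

4.39 min

Δρ = 1028.186 − 1026.156 = 2.030 kg m⁻³ over Δz = 135.2 − 101.2 = 34 m.
N² = (9.81/1027.171) × (2.030/34) = 5.7022 × 10⁻⁴ s⁻².
N = √(5.7022 × 10⁻⁴) = 0.023879 rad s⁻¹, so T = 2π/N = 263.13 s = 4.3855 min ≈ 4.39 min.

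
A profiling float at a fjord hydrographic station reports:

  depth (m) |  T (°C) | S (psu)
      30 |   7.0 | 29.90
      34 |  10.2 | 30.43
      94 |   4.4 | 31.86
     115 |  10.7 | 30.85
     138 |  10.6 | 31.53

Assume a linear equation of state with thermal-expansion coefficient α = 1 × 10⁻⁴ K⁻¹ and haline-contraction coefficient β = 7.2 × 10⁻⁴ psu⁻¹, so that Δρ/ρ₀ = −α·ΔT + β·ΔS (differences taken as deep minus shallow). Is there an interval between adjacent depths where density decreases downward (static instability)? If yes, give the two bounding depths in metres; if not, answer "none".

Evaluate Δρ/ρ₀ = −αΔT + βΔS across each adjacent pair:
  30–34 m: −αΔT+βΔS = −(1 × 10⁻⁴)(+3.2)+(7.2 × 10⁻⁴)(+0.53) = 6.2 × 10⁻⁵ → stable
  34–94 m: −αΔT+βΔS = −(1 × 10⁻⁴)(-5.8)+(7.2 × 10⁻⁴)(+1.43) = 1.6 × 10⁻³ → stable
  94–115 m: −αΔT+βΔS = −(1 × 10⁻⁴)(+6.3)+(7.2 × 10⁻⁴)(-1.01) = -1.4 × 10⁻³ → UNSTABLE
  115–138 m: −αΔT+βΔS = −(1 × 10⁻⁴)(-0.1)+(7.2 × 10⁻⁴)(+0.68) = 5.0 × 10⁻⁴ → stable
The 94–115 m interval has Δρ < 0: lighter water underlies denser water.

94–115 m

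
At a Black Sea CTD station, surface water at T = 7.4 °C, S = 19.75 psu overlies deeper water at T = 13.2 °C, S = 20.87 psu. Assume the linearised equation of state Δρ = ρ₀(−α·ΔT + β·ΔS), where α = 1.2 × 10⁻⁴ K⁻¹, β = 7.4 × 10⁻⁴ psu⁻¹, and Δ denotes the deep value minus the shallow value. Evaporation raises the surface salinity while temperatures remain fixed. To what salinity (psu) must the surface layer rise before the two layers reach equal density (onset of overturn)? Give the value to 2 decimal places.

Neutral buoyancy requires −α(T_deep − T_surf) + β(S_deep − S_surf′) = 0.
S_surf′ = S_deep − (α/β)·ΔT = 20.87 − (1.2 × 10⁻⁴/7.4 × 10⁻⁴)·(+5.8) = 19.9295 psu.
Increase required: 19.9295 − 19.75 = 0.1795 psu.

19.93 psu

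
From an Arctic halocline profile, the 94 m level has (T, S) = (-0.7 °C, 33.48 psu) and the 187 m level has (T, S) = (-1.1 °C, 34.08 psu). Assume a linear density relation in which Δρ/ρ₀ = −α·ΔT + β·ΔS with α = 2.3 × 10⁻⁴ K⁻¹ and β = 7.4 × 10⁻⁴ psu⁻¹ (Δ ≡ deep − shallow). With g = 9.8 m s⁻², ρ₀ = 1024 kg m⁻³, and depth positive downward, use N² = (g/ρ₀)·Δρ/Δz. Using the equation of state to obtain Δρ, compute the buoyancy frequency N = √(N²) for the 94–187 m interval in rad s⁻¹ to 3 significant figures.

7.52 × 10⁻³ rad s⁻¹

ΔT = -0.4 K, ΔS = +0.60 psu (deep − shallow).
Δρ/ρ₀ = −αΔT + βΔS = 9.20 × 10⁻⁵ + 4.44 × 10⁻⁴ = 5.36 × 10⁻⁴, so Δρ ≈ 0.5489 kg m⁻³.
N² = (g/ρ₀)·Δρ/Δz = g·(Δρ/ρ₀)/Δz = 9.8 × 5.36 × 10⁻⁴ / 93 = 5.6482 × 10⁻⁵ s⁻².
N = √(5.6482 × 10⁻⁵) = 7.5155 × 10⁻³ rad s⁻¹ ≈ 7.52 × 10⁻³ rad s⁻¹.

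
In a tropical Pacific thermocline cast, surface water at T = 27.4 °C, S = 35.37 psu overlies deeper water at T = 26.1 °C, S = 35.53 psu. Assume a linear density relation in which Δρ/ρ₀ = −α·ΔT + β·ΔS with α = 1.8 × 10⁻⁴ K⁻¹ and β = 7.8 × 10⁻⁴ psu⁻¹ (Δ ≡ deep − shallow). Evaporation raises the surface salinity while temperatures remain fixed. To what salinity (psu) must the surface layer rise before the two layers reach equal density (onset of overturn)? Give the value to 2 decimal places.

35.83 psu

Neutral buoyancy requires −α(T_deep − T_surf) + β(S_deep − S_surf′) = 0.
S_surf′ = S_deep − (α/β)·ΔT = 35.53 − (1.8 × 10⁻⁴/7.8 × 10⁻⁴)·(-1.3) = 35.8300 psu.
Increase required: 35.8300 − 35.37 = 0.4600 psu.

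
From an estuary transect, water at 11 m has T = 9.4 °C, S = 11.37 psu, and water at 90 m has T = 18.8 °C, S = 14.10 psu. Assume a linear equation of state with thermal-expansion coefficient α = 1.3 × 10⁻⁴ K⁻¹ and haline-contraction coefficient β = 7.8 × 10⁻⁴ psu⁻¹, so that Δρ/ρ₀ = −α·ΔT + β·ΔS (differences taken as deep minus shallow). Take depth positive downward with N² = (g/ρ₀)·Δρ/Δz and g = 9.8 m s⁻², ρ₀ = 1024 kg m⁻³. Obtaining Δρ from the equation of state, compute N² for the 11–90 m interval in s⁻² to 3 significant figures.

ΔT = +9.4 K, ΔS = +2.73 psu (deep − shallow).
Δρ/ρ₀ = −αΔT + βΔS = -1.222 × 10⁻³ + 2.1294 × 10⁻³ = 9.074 × 10⁻⁴, so Δρ ≈ 0.9292 kg m⁻³.
N² = (g/ρ₀)·Δρ/Δz = g·(Δρ/ρ₀)/Δz = 9.8 × 9.074 × 10⁻⁴ / 79 = 1.1256 × 10⁻⁴ s⁻² ≈ 1.13 × 10⁻⁴ s⁻².

1.13 × 10⁻⁴ s⁻²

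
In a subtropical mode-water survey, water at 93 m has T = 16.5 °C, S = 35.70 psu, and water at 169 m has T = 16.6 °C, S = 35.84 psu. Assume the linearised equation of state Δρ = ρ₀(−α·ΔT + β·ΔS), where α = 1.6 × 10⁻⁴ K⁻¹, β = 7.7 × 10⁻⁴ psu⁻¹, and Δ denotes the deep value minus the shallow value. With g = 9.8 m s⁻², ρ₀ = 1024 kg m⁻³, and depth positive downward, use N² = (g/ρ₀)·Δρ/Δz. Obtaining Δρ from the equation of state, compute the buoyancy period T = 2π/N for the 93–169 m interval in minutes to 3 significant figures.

30.4 min

ΔT = +0.1 K, ΔS = +0.14 psu (deep − shallow).
Δρ/ρ₀ = −αΔT + βΔS = -1.60 × 10⁻⁵ + 1.078 × 10⁻⁴ = 9.18 × 10⁻⁵, so Δρ ≈ 0.09400 kg m⁻³.
N² = (g/ρ₀)·Δρ/Δz = g·(Δρ/ρ₀)/Δz = 9.8 × 9.18 × 10⁻⁵ / 76 = 1.1837 × 10⁻⁵ s⁻².
N = √(1.1837 × 10⁻⁵) = 3.4405 × 10⁻³ rad s⁻¹ → T = 2π/N = 1.8262 × 10³ s = 30.437 min ≈ 30.4 min.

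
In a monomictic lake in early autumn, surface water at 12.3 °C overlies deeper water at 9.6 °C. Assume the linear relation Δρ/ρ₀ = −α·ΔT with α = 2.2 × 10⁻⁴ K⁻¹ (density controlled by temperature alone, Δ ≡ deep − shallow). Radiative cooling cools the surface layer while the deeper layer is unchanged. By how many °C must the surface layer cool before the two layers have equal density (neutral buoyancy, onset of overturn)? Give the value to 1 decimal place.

2.7 °C

With temperature the only control, equal density requires T_surf′ = T_deep.
T_surf′ = 9.6 °C.
Cooling required: 12.3 − 9.6 = 2.7 °C.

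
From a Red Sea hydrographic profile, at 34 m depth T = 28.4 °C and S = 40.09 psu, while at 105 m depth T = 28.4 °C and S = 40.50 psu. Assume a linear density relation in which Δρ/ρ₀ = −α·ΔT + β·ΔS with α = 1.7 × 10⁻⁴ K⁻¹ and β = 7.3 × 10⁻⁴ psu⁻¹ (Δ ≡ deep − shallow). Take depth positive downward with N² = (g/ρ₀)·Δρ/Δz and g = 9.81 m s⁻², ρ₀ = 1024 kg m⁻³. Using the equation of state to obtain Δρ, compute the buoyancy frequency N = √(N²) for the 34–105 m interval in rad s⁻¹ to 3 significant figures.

6.43 × 10⁻³ rad s⁻¹

ΔT = +0.0 K, ΔS = +0.41 psu (deep − shallow).
Δρ/ρ₀ = −αΔT + βΔS = 0 + 2.993 × 10⁻⁴ = 2.993 × 10⁻⁴, so Δρ ≈ 0.3065 kg m⁻³.
N² = (g/ρ₀)·Δρ/Δz = g·(Δρ/ρ₀)/Δz = 9.81 × 2.993 × 10⁻⁴ / 71 = 4.1354 × 10⁻⁵ s⁻².
N = √(4.1354 × 10⁻⁵) = 6.4307 × 10⁻³ rad s⁻¹ ≈ 6.43 × 10⁻³ rad s⁻¹.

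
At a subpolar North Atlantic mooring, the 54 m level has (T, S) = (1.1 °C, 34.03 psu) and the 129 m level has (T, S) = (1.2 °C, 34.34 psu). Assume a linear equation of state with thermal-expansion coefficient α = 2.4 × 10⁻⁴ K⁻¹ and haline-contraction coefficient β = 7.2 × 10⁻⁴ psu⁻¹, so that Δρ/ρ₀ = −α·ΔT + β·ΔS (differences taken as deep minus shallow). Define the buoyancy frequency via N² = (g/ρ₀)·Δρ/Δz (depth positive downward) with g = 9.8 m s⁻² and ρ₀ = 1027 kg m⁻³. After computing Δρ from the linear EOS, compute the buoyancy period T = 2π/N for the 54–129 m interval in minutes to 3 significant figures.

ΔT = +0.1 K, ΔS = +0.31 psu (deep − shallow).
Δρ/ρ₀ = −αΔT + βΔS = -2.40 × 10⁻⁵ + 2.232 × 10⁻⁴ = 1.992 × 10⁻⁴, so Δρ ≈ 0.2046 kg m⁻³.
N² = (g/ρ₀)·Δρ/Δz = g·(Δρ/ρ₀)/Δz = 9.8 × 1.992 × 10⁻⁴ / 75 = 2.6029 × 10⁻⁵ s⁻².
N = √(2.6029 × 10⁻⁵) = 5.1019 × 10⁻³ rad s⁻¹ → T = 2π/N = 1.2315 × 10³ s = 20.525 min ≈ 20.5 min.

20.5 min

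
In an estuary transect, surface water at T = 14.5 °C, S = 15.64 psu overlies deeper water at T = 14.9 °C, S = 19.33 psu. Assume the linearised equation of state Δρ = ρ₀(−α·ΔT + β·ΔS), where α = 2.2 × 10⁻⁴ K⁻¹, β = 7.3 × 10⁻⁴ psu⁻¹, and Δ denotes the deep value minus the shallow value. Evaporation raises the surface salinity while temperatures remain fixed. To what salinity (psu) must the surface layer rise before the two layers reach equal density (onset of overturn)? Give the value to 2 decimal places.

19.21 psu

Neutral buoyancy requires −α(T_deep − T_surf) + β(S_deep − S_surf′) = 0.
S_surf′ = S_deep − (α/β)·ΔT = 19.33 − (2.2 × 10⁻⁴/7.3 × 10⁻⁴)·(+0.4) = 19.2095 psu.
Increase required: 19.2095 − 15.64 = 3.5695 psu.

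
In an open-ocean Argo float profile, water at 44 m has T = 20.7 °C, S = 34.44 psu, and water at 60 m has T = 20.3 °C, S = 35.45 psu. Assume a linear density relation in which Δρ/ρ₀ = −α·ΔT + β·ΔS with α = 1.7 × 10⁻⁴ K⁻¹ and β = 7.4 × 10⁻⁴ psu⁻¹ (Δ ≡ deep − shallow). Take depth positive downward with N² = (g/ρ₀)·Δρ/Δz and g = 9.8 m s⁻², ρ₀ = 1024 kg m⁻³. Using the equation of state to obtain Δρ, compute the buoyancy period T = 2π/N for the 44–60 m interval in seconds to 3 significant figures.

ΔT = -0.4 K, ΔS = +1.01 psu (deep − shallow).
Δρ/ρ₀ = −αΔT + βΔS = 6.80 × 10⁻⁵ + 7.474 × 10⁻⁴ = 8.154 × 10⁻⁴, so Δρ ≈ 0.8350 kg m⁻³.
N² = (g/ρ₀)·Δρ/Δz = g·(Δρ/ρ₀)/Δz = 9.8 × 8.154 × 10⁻⁴ / 16 = 4.9943 × 10⁻⁴ s⁻².
N = √(4.9943 × 10⁻⁴) = 0.022348 rad s⁻¹ → T = 2π/N = 281.15 s ≈ 281 s.

281 s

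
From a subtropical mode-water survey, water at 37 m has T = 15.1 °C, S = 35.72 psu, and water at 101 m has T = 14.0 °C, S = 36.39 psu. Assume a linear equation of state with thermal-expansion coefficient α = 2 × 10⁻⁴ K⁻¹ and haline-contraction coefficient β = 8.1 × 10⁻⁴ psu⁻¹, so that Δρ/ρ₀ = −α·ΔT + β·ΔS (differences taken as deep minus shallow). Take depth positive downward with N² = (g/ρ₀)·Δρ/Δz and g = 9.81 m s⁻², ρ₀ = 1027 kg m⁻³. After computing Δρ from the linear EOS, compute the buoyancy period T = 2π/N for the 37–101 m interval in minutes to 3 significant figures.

ΔT = -1.1 K, ΔS = +0.67 psu (deep − shallow).
Δρ/ρ₀ = −αΔT + βΔS = 2.20 × 10⁻⁴ + 5.427 × 10⁻⁴ = 7.627 × 10⁻⁴, so Δρ ≈ 0.7833 kg m⁻³.
N² = (g/ρ₀)·Δρ/Δz = g·(Δρ/ρ₀)/Δz = 9.81 × 7.627 × 10⁻⁴ / 64 = 1.1691 × 10⁻⁴ s⁻².
N = √(1.1691 × 10⁻⁴) = 0.010812 rad s⁻¹ → T = 2π/N = 581.13 s = 9.6855 min ≈ 9.69 min.

9.69 min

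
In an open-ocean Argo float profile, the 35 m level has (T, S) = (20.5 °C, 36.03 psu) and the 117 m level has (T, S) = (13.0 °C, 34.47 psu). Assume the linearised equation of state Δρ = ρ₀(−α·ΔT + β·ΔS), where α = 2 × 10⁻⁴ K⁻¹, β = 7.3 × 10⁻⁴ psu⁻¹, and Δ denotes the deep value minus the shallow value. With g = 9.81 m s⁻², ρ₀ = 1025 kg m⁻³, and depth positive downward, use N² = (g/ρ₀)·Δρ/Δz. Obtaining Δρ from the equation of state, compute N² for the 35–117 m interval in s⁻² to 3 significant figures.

ΔT = -7.5 K, ΔS = -1.56 psu (deep − shallow).
Δρ/ρ₀ = −αΔT + βΔS = 1.50 × 10⁻³ − 1.1388 × 10⁻³ = 3.612 × 10⁻⁴, so Δρ ≈ 0.3702 kg m⁻³.
N² = (g/ρ₀)·Δρ/Δz = g·(Δρ/ρ₀)/Δz = 9.81 × 3.612 × 10⁻⁴ / 82 = 4.3212 × 10⁻⁵ s⁻² ≈ 4.32 × 10⁻⁵ s⁻².

4.32 × 10⁻⁵ s⁻²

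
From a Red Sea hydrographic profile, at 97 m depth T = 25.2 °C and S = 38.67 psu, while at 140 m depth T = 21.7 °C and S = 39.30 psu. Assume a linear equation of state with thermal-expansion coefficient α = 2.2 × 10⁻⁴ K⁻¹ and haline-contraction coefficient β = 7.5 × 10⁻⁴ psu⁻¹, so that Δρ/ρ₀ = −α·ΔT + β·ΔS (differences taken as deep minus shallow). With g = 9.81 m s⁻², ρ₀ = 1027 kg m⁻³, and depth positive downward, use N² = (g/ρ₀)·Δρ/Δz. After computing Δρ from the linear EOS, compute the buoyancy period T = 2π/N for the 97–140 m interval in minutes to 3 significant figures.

ΔT = -3.5 K, ΔS = +0.63 psu (deep − shallow).
Δρ/ρ₀ = −αΔT + βΔS = 7.70 × 10⁻⁴ + 4.725 × 10⁻⁴ = 1.2425 × 10⁻³, so Δρ ≈ 1.276 kg m⁻³.
N² = (g/ρ₀)·Δρ/Δz = g·(Δρ/ρ₀)/Δz = 9.81 × 1.2425 × 10⁻³ / 43 = 2.8346 × 10⁻⁴ s⁻².
N = √(2.8346 × 10⁻⁴) = 0.016836 rad s⁻¹ → T = 2π/N = 373.20 s = 6.2200 min ≈ 6.22 min.

6.22 min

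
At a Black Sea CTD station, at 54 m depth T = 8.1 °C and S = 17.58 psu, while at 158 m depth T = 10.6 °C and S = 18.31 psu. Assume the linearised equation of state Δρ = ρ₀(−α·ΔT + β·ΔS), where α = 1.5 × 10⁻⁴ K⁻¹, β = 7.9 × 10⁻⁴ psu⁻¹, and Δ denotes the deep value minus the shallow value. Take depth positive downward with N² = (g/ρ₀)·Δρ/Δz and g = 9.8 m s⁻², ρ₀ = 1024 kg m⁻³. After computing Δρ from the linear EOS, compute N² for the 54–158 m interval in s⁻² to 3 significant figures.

ΔT = +2.5 K, ΔS = +0.73 psu (deep − shallow).
Δρ/ρ₀ = −αΔT + βΔS = -3.75 × 10⁻⁴ + 5.767 × 10⁻⁴ = 2.017 × 10⁻⁴, so Δρ ≈ 0.2065 kg m⁻³.
N² = (g/ρ₀)·Δρ/Δz = g·(Δρ/ρ₀)/Δz = 9.8 × 2.017 × 10⁻⁴ / 104 = 1.9006 × 10⁻⁵ s⁻² ≈ 1.90 × 10⁻⁵ s⁻².

1.90 × 10⁻⁵ s⁻²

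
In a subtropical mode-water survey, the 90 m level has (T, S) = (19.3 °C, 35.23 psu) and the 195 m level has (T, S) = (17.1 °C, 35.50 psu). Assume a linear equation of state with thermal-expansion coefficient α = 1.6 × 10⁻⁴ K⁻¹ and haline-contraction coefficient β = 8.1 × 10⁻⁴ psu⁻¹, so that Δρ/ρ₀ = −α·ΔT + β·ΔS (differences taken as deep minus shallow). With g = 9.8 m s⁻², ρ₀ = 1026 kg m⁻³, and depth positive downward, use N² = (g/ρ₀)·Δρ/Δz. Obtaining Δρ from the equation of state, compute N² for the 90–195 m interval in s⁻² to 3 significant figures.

5.33 × 10⁻⁵ s⁻²

ΔT = -2.2 K, ΔS = +0.27 psu (deep − shallow).
Δρ/ρ₀ = −αΔT + βΔS = 3.52 × 10⁻⁴ + 2.187 × 10⁻⁴ = 5.707 × 10⁻⁴, so Δρ ≈ 0.5855 kg m⁻³.
N² = (g/ρ₀)·Δρ/Δz = g·(Δρ/ρ₀)/Δz = 9.8 × 5.707 × 10⁻⁴ / 105 = 5.3265 × 10⁻⁵ s⁻² ≈ 5.33 × 10⁻⁵ s⁻².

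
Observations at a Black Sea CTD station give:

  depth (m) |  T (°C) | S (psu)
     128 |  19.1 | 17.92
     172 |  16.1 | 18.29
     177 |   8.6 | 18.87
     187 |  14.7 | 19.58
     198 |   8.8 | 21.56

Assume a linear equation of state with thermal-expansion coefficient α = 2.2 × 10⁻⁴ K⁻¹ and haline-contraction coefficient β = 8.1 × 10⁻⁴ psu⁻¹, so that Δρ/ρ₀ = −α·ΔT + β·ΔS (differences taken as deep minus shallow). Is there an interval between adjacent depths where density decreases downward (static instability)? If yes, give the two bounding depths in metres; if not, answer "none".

177–187 m

Evaluate Δρ/ρ₀ = −αΔT + βΔS across each adjacent pair:
  128–172 m: −αΔT+βΔS = −(2.2 × 10⁻⁴)(-3.0)+(8.1 × 10⁻⁴)(+0.37) = 9.6 × 10⁻⁴ → stable
  172–177 m: −αΔT+βΔS = −(2.2 × 10⁻⁴)(-7.5)+(8.1 × 10⁻⁴)(+0.58) = 2.1 × 10⁻³ → stable
  177–187 m: −αΔT+βΔS = −(2.2 × 10⁻⁴)(+6.1)+(8.1 × 10⁻⁴)(+0.71) = -7.7 × 10⁻⁴ → UNSTABLE
  187–198 m: −αΔT+βΔS = −(2.2 × 10⁻⁴)(-5.9)+(8.1 × 10⁻⁴)(+1.98) = 2.9 × 10⁻³ → stable
The 177–187 m interval has Δρ < 0: lighter water underlies denser water.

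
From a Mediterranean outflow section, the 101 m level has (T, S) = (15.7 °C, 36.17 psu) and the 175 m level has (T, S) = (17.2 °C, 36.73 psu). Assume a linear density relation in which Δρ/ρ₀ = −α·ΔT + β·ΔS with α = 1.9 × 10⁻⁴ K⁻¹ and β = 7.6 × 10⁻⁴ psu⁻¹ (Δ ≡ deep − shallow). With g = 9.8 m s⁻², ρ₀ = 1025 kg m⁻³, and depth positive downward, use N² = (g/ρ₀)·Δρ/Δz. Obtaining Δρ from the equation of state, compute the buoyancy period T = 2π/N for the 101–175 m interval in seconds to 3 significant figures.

1.46 × 10³ s

ΔT = +1.5 K, ΔS = +0.56 psu (deep − shallow).
Δρ/ρ₀ = −αΔT + βΔS = -2.85 × 10⁻⁴ + 4.256 × 10⁻⁴ = 1.406 × 10⁻⁴, so Δρ ≈ 0.1441 kg m⁻³.
N² = (g/ρ₀)·Δρ/Δz = g·(Δρ/ρ₀)/Δz = 9.8 × 1.406 × 10⁻⁴ / 74 = 1.8620 × 10⁻⁵ s⁻².
N = √(1.8620 × 10⁻⁵) = 4.3151 × 10⁻³ rad s⁻¹ → T = 2π/N = 1.4561 × 10³ s ≈ 1.46 × 10³ s.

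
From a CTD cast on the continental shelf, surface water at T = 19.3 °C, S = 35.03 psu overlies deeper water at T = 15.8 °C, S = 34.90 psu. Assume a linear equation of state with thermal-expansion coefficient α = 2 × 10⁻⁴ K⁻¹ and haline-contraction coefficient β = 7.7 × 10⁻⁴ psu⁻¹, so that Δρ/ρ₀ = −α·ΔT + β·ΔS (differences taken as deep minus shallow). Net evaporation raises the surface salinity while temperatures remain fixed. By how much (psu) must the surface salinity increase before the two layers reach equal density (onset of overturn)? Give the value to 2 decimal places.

Neutral buoyancy requires −α(T_deep − T_surf) + β(S_deep − S_surf′) = 0.
S_surf′ = S_deep − (α/β)·ΔT = 34.90 − (2 × 10⁻⁴/7.7 × 10⁻⁴)·(-3.5) = 35.8091 psu.
Increase required: 35.8091 − 35.03 = 0.7791 psu.

0.78 psu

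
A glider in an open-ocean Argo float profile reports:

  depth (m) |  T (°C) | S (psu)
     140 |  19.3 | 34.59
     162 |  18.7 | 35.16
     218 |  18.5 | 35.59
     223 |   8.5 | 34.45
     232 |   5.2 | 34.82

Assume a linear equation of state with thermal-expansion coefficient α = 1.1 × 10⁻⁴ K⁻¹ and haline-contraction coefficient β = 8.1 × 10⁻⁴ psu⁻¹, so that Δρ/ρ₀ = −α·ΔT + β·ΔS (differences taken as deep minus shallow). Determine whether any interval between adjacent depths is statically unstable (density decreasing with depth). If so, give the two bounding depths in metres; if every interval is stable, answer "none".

none

Evaluate Δρ/ρ₀ = −αΔT + βΔS across each adjacent pair:
  140–162 m: −αΔT+βΔS = −(1.1 × 10⁻⁴)(-0.6)+(8.1 × 10⁻⁴)(+0.57) = 5.3 × 10⁻⁴ → stable
  162–218 m: −αΔT+βΔS = −(1.1 × 10⁻⁴)(-0.2)+(8.1 × 10⁻⁴)(+0.43) = 3.7 × 10⁻⁴ → stable
  218–223 m: −αΔT+βΔS = −(1.1 × 10⁻⁴)(-10.0)+(8.1 × 10⁻⁴)(-1.14) = 1.8 × 10⁻⁴ → stable
  223–232 m: −αΔT+βΔS = −(1.1 × 10⁻⁴)(-3.3)+(8.1 × 10⁻⁴)(+0.37) = 6.6 × 10⁻⁴ → stable
Every interval has Δρ > 0: the column is stably stratified throughout.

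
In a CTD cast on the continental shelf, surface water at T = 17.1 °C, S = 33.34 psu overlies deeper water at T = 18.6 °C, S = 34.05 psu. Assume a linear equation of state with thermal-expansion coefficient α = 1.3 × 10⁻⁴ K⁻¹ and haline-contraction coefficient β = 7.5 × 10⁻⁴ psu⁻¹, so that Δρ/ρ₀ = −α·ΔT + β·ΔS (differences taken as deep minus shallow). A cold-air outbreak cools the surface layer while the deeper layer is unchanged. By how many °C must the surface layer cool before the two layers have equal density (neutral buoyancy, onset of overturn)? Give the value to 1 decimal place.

Neutral buoyancy requires Δρ = 0, i.e. −α(T_deep − T_surf′) + β(S_deep − S_surf) = 0.
T_surf′ = T_deep − (β/α)·ΔS = 18.6 − (7.5 × 10⁻⁴/1.3 × 10⁻⁴)·(+0.71) = 14.504 °C.
Cooling required: 17.1 − (14.504) = 2.596 °C.

2.6 °C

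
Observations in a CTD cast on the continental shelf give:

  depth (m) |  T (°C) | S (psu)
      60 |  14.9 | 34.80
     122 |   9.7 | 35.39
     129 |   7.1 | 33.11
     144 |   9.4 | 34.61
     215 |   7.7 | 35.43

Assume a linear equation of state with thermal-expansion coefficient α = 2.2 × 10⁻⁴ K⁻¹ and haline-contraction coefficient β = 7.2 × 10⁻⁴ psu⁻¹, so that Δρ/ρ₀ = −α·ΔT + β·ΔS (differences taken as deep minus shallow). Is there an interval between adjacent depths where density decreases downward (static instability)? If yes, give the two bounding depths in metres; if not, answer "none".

122–129 m

Evaluate Δρ/ρ₀ = −αΔT + βΔS across each adjacent pair:
  60–122 m: −αΔT+βΔS = −(2.2 × 10⁻⁴)(-5.2)+(7.2 × 10⁻⁴)(+0.59) = 1.6 × 10⁻³ → stable
  122–129 m: −αΔT+βΔS = −(2.2 × 10⁻⁴)(-2.6)+(7.2 × 10⁻⁴)(-2.28) = -1.1 × 10⁻³ → UNSTABLE
  129–144 m: −αΔT+βΔS = −(2.2 × 10⁻⁴)(+2.3)+(7.2 × 10⁻⁴)(+1.50) = 5.7 × 10⁻⁴ → stable
  144–215 m: −αΔT+βΔS = −(2.2 × 10⁻⁴)(-1.7)+(7.2 × 10⁻⁴)(+0.82) = 9.6 × 10⁻⁴ → stable
The 122–129 m interval has Δρ < 0: lighter water underlies denser water.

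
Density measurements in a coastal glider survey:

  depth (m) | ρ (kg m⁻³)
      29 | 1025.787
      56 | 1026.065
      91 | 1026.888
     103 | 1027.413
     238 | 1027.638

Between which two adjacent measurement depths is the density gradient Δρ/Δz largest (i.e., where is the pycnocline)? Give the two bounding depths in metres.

91–103 m

Compute the density gradient over each adjacent pair:
  29–56 m: Δρ/Δz = 0.278/27 = 0.010 kg m⁻⁴
  56–91 m: Δρ/Δz = 0.823/35 = 0.024 kg m⁻⁴
  91–103 m: Δρ/Δz = 0.525/12 = 0.044 kg m⁻⁴
  103–238 m: Δρ/Δz = 0.225/135 = 1.7 × 10⁻³ kg m⁻⁴
The largest gradient is in the 91–103 m interval — the pycnocline.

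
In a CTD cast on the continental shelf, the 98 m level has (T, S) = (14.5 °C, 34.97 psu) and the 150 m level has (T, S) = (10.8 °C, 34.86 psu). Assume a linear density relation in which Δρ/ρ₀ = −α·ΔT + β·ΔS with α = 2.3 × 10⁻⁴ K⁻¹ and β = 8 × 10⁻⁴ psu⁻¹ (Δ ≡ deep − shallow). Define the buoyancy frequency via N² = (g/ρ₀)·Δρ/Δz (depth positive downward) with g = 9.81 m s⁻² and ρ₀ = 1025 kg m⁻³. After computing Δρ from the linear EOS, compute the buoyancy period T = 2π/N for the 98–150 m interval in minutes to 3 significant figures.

ΔT = -3.7 K, ΔS = -0.11 psu (deep − shallow).
Δρ/ρ₀ = −αΔT + βΔS = 8.51 × 10⁻⁴ − 8.80 × 10⁻⁵ = 7.63 × 10⁻⁴, so Δρ ≈ 0.7821 kg m⁻³.
N² = (g/ρ₀)·Δρ/Δz = g·(Δρ/ρ₀)/Δz = 9.81 × 7.63 × 10⁻⁴ / 52 = 1.4394 × 10⁻⁴ s⁻².
N = √(1.4394 × 10⁻⁴) = 0.011997 rad s⁻¹ → T = 2π/N = 523.73 s = 8.7288 min ≈ 8.73 min.

8.73 min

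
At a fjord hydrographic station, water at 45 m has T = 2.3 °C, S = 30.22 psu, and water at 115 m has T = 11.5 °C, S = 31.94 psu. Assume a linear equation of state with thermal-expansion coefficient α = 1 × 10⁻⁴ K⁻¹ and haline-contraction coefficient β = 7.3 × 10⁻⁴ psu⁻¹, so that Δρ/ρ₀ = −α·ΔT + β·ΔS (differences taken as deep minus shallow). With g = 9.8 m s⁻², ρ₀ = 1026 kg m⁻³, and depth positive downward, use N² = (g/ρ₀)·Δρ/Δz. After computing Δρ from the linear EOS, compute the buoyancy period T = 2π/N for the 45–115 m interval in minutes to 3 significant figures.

ΔT = +9.2 K, ΔS = +1.72 psu (deep − shallow).
Δρ/ρ₀ = −αΔT + βΔS = -9.20 × 10⁻⁴ + 1.2556 × 10⁻³ = 3.356 × 10⁻⁴, so Δρ ≈ 0.3443 kg m⁻³.
N² = (g/ρ₀)·Δρ/Δz = g·(Δρ/ρ₀)/Δz = 9.8 × 3.356 × 10⁻⁴ / 70 = 4.6984 × 10⁻⁵ s⁻².
N = √(4.6984 × 10⁻⁵) = 6.8545 × 10⁻³ rad s⁻¹ → T = 2π/N = 916.65 s = 15.277 min ≈ 15.3 min.

15.3 min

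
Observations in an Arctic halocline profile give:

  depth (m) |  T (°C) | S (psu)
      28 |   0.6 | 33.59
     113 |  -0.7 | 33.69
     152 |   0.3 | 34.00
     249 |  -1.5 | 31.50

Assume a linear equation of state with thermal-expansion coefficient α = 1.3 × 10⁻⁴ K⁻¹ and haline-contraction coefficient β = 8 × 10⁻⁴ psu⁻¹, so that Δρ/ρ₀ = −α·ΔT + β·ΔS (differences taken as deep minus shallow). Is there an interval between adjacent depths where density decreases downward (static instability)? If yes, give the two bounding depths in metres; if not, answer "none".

Evaluate Δρ/ρ₀ = −αΔT + βΔS across each adjacent pair:
  28–113 m: −αΔT+βΔS = −(1.3 × 10⁻⁴)(-1.3)+(8 × 10⁻⁴)(+0.10) = 2.5 × 10⁻⁴ → stable
  113–152 m: −αΔT+βΔS = −(1.3 × 10⁻⁴)(+1.0)+(8 × 10⁻⁴)(+0.31) = 1.2 × 10⁻⁴ → stable
  152–249 m: −αΔT+βΔS = −(1.3 × 10⁻⁴)(-1.8)+(8 × 10⁻⁴)(-2.50) = -1.8 × 10⁻³ → UNSTABLE
The 152–249 m interval has Δρ < 0: lighter water underlies denser water.

152–249 m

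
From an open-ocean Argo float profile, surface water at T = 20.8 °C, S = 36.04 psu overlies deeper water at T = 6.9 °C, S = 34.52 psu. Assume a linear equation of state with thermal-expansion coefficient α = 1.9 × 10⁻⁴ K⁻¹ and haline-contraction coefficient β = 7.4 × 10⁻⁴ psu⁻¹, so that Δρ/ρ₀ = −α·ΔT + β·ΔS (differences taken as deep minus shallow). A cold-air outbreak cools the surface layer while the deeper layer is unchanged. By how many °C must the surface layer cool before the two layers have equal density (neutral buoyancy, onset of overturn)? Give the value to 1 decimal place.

Neutral buoyancy requires Δρ = 0, i.e. −α(T_deep − T_surf′) + β(S_deep − S_surf) = 0.
T_surf′ = T_deep − (β/α)·ΔS = 6.9 − (7.4 × 10⁻⁴/1.9 × 10⁻⁴)·(-1.52) = 12.820 °C.
Cooling required: 20.8 − (12.820) = 7.980 °C.

8.0 °C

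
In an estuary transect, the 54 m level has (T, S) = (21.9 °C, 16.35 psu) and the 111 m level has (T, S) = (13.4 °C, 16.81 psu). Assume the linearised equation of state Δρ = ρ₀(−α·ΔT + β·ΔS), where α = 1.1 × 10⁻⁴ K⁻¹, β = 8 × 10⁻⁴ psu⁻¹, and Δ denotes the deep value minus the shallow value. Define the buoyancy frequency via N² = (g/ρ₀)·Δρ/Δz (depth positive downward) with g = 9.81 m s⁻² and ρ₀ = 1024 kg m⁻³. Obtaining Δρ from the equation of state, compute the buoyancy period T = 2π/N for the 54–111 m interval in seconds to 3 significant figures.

ΔT = -8.5 K, ΔS = +0.46 psu (deep − shallow).
Δρ/ρ₀ = −αΔT + βΔS = 9.35 × 10⁻⁴ + 3.68 × 10⁻⁴ = 1.303 × 10⁻³, so Δρ ≈ 1.334 kg m⁻³.
N² = (g/ρ₀)·Δρ/Δz = g·(Δρ/ρ₀)/Δz = 9.81 × 1.303 × 10⁻³ / 57 = 2.2425 × 10⁻⁴ s⁻².
N = √(2.2425 × 10⁻⁴) = 0.014975 rad s⁻¹ → T = 2π/N = 419.58 s ≈ 420 s.

420 s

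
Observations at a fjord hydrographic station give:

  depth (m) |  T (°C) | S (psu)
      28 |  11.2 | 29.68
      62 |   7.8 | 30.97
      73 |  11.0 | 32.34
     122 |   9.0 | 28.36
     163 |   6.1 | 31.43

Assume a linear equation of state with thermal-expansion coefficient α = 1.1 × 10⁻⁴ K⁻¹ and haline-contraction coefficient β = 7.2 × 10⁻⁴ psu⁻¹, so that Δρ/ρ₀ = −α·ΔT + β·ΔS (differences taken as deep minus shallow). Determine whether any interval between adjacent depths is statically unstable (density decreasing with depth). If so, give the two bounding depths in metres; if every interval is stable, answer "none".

Evaluate Δρ/ρ₀ = −αΔT + βΔS across each adjacent pair:
  28–62 m: −αΔT+βΔS = −(1.1 × 10⁻⁴)(-3.4)+(7.2 × 10⁻⁴)(+1.29) = 1.3 × 10⁻³ → stable
  62–73 m: −αΔT+βΔS = −(1.1 × 10⁻⁴)(+3.2)+(7.2 × 10⁻⁴)(+1.37) = 6.3 × 10⁻⁴ → stable
  73–122 m: −αΔT+βΔS = −(1.1 × 10⁻⁴)(-2.0)+(7.2 × 10⁻⁴)(-3.98) = -2.6 × 10⁻³ → UNSTABLE
  122–163 m: −αΔT+βΔS = −(1.1 × 10⁻⁴)(-2.9)+(7.2 × 10⁻⁴)(+3.07) = 2.5 × 10⁻³ → stable
The 73–122 m interval has Δρ < 0: lighter water underlies denser water.

73–122 m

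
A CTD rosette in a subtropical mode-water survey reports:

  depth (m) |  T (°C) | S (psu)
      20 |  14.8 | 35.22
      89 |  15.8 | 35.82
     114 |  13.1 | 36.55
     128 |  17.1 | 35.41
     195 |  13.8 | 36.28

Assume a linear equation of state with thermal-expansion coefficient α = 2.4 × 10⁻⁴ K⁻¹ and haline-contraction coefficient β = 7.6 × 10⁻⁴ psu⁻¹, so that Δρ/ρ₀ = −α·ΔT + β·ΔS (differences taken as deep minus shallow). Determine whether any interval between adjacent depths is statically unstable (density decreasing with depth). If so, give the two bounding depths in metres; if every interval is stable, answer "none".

114–128 m

Evaluate Δρ/ρ₀ = −αΔT + βΔS across each adjacent pair:
  20–89 m: −αΔT+βΔS = −(2.4 × 10⁻⁴)(+1.0)+(7.6 × 10⁻⁴)(+0.60) = 2.2 × 10⁻⁴ → stable
  89–114 m: −αΔT+βΔS = −(2.4 × 10⁻⁴)(-2.7)+(7.6 × 10⁻⁴)(+0.73) = 1.2 × 10⁻³ → stable
  114–128 m: −αΔT+βΔS = −(2.4 × 10⁻⁴)(+4.0)+(7.6 × 10⁻⁴)(-1.14) = -1.8 × 10⁻³ → UNSTABLE
  128–195 m: −αΔT+βΔS = −(2.4 × 10⁻⁴)(-3.3)+(7.6 × 10⁻⁴)(+0.87) = 1.5 × 10⁻³ → stable
The 114–128 m interval has Δρ < 0: lighter water underlies denser water.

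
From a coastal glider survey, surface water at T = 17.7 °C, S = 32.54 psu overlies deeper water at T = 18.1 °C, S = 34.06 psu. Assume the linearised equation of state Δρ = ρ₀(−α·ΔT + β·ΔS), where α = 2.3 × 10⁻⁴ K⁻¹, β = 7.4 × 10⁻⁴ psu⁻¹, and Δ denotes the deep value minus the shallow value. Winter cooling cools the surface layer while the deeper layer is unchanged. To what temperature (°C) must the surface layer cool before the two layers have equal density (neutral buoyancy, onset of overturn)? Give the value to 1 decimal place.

13.2 °C

Neutral buoyancy requires Δρ = 0, i.e. −α(T_deep − T_surf′) + β(S_deep − S_surf) = 0.
T_surf′ = T_deep − (β/α)·ΔS = 18.1 − (7.4 × 10⁻⁴/2.3 × 10⁻⁴)·(+1.52) = 13.210 °C.
Cooling required: 17.7 − (13.210) = 4.490 °C.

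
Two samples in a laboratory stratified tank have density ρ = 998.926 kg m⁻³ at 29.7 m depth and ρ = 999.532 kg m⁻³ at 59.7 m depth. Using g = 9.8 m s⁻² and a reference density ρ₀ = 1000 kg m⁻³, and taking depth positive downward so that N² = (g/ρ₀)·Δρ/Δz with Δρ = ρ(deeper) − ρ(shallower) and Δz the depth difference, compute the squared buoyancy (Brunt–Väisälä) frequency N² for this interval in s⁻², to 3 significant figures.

1.98 × 10⁻⁴ s⁻²

Δρ = 999.532 − 998.926 = 0.606 kg m⁻³ over Δz = 59.7 − 29.7 = 30 m.
N² = (9.8/1000) × (0.606/30) = 1.9796 × 10⁻⁴ s⁻² ≈ 1.98 × 10⁻⁴ s⁻².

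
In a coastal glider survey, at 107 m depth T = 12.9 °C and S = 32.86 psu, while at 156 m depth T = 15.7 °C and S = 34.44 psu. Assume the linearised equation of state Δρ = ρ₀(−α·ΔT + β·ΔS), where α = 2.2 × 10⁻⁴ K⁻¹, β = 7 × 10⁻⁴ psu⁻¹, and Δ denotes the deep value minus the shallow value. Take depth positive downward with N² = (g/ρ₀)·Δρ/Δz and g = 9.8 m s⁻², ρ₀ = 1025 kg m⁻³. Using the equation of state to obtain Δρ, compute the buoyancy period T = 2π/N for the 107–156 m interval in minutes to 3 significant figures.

10.6 min

ΔT = +2.8 K, ΔS = +1.58 psu (deep − shallow).
Δρ/ρ₀ = −αΔT + βΔS = -6.16 × 10⁻⁴ + 1.106 × 10⁻³ = 4.90 × 10⁻⁴, so Δρ ≈ 0.5022 kg m⁻³.
N² = (g/ρ₀)·Δρ/Δz = g·(Δρ/ρ₀)/Δz = 9.8 × 4.90 × 10⁻⁴ / 49 = 9.8000 × 10⁻⁵ s⁻².
N = √(9.8000 × 10⁻⁵) = 9.8995 × 10⁻³ rad s⁻¹ → T = 2π/N = 634.70 s = 10.578 min ≈ 10.6 min.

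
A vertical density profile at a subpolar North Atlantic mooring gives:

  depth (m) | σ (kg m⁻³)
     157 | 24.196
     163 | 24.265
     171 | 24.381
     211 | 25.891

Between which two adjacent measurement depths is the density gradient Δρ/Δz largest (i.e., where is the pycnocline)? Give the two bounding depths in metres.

Compute the density gradient over each adjacent pair:
  157–163 m: Δρ/Δz = 0.069/6 = 0.012 kg m⁻⁴
  163–171 m: Δρ/Δz = 0.116/8 = 0.015 kg m⁻⁴
  171–211 m: Δρ/Δz = 1.510/40 = 0.038 kg m⁻⁴
The largest gradient is in the 171–211 m interval — the pycnocline.

171–211 m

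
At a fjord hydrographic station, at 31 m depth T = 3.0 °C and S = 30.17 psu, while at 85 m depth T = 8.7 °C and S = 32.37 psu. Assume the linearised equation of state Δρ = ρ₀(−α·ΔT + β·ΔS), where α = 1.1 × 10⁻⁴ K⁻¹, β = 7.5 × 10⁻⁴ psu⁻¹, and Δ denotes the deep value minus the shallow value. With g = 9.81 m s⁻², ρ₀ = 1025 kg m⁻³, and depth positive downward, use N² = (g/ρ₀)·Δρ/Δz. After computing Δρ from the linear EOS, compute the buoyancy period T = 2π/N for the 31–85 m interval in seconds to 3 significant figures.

ΔT = +5.7 K, ΔS = +2.20 psu (deep − shallow).
Δρ/ρ₀ = −αΔT + βΔS = -6.27 × 10⁻⁴ + 1.65 × 10⁻³ = 1.023 × 10⁻³, so Δρ ≈ 1.049 kg m⁻³.
N² = (g/ρ₀)·Δρ/Δz = g·(Δρ/ρ₀)/Δz = 9.81 × 1.023 × 10⁻³ / 54 = 1.8584 × 10⁻⁴ s⁻².
N = √(1.8584 × 10⁻⁴) = 0.013632 rad s⁻¹ → T = 2π/N = 460.91 s ≈ 461 s.

461 s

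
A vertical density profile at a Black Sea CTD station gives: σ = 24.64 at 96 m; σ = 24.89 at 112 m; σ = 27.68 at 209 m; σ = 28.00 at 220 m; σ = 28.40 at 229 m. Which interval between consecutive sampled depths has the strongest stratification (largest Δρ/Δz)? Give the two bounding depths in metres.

Compute the density gradient over each adjacent pair:
  96–112 m: Δρ/Δz = 0.25/16 = 0.016 kg m⁻⁴
  112–209 m: Δρ/Δz = 2.79/97 = 0.029 kg m⁻⁴
  209–220 m: Δρ/Δz = 0.32/11 = 0.029 kg m⁻⁴
  220–229 m: Δρ/Δz = 0.40/9 = 0.044 kg m⁻⁴
The largest gradient is in the 220–229 m interval — the pycnocline.

220–229 m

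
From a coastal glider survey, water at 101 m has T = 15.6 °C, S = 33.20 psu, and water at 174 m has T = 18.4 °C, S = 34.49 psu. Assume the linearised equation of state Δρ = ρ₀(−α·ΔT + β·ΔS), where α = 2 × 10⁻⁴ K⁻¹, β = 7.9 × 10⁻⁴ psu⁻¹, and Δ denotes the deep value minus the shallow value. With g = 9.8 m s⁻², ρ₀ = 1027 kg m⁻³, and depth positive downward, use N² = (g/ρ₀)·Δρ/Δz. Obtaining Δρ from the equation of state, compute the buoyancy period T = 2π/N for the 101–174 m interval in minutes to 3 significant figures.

ΔT = +2.8 K, ΔS = +1.29 psu (deep − shallow).
Δρ/ρ₀ = −αΔT + βΔS = -5.60 × 10⁻⁴ + 1.0191 × 10⁻³ = 4.591 × 10⁻⁴, so Δρ ≈ 0.4715 kg m⁻³.
N² = (g/ρ₀)·Δρ/Δz = g·(Δρ/ρ₀)/Δz = 9.8 × 4.591 × 10⁻⁴ / 73 = 6.1633 × 10⁻⁵ s⁻².
N = √(6.1633 × 10⁻⁵) = 7.8507 × 10⁻³ rad s⁻¹ → T = 2π/N = 800.33 s = 13.339 min ≈ 13.3 min.

13.3 min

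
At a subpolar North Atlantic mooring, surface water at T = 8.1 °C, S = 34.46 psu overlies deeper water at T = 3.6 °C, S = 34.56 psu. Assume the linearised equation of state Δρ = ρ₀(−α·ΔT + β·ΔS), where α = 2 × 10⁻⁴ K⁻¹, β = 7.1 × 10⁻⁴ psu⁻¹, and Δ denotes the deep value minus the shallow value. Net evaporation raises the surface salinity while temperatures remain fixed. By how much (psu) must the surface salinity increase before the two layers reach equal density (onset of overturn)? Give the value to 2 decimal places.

Neutral buoyancy requires −α(T_deep − T_surf) + β(S_deep − S_surf′) = 0.
S_surf′ = S_deep − (α/β)·ΔT = 34.56 − (2 × 10⁻⁴/7.1 × 10⁻⁴)·(-4.5) = 35.8276 psu.
Increase required: 35.8276 − 34.46 = 1.3676 psu.

1.37 psu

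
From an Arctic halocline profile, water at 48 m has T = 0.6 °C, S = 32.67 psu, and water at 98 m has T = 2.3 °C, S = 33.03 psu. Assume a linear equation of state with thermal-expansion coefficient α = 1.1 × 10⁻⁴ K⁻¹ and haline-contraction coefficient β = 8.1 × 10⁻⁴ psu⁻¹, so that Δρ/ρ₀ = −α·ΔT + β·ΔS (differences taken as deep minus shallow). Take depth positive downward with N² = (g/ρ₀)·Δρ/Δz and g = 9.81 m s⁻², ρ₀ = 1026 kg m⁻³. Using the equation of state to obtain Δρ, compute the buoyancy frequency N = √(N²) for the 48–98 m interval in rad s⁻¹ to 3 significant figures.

4.53 × 10⁻³ rad s⁻¹

ΔT = +1.7 K, ΔS = +0.36 psu (deep − shallow).
Δρ/ρ₀ = −αΔT + βΔS = -1.87 × 10⁻⁴ + 2.916 × 10⁻⁴ = 1.046 × 10⁻⁴, so Δρ ≈ 0.1073 kg m⁻³.
N² = (g/ρ₀)·Δρ/Δz = g·(Δρ/ρ₀)/Δz = 9.81 × 1.046 × 10⁻⁴ / 50 = 2.0523 × 10⁻⁵ s⁻².
N = √(2.0523 × 10⁻⁵) = 4.5302 × 10⁻³ rad s⁻¹ ≈ 4.53 × 10⁻³ rad s⁻¹.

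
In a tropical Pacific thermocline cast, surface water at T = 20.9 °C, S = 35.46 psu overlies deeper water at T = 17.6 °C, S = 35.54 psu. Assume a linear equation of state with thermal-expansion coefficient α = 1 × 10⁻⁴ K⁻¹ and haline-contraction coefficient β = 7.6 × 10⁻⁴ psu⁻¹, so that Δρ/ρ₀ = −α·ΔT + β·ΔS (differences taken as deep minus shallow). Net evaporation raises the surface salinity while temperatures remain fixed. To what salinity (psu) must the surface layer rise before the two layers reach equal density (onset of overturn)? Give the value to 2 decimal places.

35.97 psu

Neutral buoyancy requires −α(T_deep − T_surf) + β(S_deep − S_surf′) = 0.
S_surf′ = S_deep − (α/β)·ΔT = 35.54 − (1 × 10⁻⁴/7.6 × 10⁻⁴)·(-3.3) = 35.9742 psu.
Increase required: 35.9742 − 35.46 = 0.5142 psu.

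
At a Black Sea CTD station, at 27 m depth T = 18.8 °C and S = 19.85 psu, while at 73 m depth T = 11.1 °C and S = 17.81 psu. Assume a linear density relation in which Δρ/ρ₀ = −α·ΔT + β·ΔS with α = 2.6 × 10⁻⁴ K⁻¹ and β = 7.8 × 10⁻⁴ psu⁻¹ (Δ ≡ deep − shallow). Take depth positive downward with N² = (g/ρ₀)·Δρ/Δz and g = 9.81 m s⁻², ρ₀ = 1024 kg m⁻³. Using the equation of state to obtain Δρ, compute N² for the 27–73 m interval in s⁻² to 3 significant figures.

ΔT = -7.7 K, ΔS = -2.04 psu (deep − shallow).
Δρ/ρ₀ = −αΔT + βΔS = 2.002 × 10⁻³ − 1.5912 × 10⁻³ = 4.108 × 10⁻⁴, so Δρ ≈ 0.4207 kg m⁻³.
N² = (g/ρ₀)·Δρ/Δz = g·(Δρ/ρ₀)/Δz = 9.81 × 4.108 × 10⁻⁴ / 46 = 8.7608 × 10⁻⁵ s⁻² ≈ 8.76 × 10⁻⁵ s⁻².

8.76 × 10⁻⁵ s⁻²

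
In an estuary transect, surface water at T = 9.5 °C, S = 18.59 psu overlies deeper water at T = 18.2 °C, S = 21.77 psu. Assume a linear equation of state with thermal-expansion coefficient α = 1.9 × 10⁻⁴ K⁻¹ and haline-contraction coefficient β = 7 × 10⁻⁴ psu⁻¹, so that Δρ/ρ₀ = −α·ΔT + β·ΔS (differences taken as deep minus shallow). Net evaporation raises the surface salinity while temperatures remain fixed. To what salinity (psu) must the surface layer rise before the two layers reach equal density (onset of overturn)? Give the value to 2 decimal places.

19.41 psu

Neutral buoyancy requires −α(T_deep − T_surf) + β(S_deep − S_surf′) = 0.
S_surf′ = S_deep − (α/β)·ΔT = 21.77 − (1.9 × 10⁻⁴/7 × 10⁻⁴)·(+8.7) = 19.4086 psu.
Increase required: 19.4086 − 18.59 = 0.8186 psu.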